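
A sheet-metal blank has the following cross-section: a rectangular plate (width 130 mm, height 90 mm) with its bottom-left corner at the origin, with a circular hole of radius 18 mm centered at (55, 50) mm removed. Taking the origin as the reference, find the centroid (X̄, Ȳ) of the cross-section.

Part | A | x̄ᵢ | ȳᵢ | A·x̄ᵢ | A·ȳᵢ
plate | 11700.00 | 65.00 | 45.00 | 760500.00 | 526500.00
hole | -1017.88 | 55.00 | 50.00 | -55983.18 | -50893.80
Σ | 10682.12 |  |  | 704516.82 | 475606.20
X̄ = 704516.82 / 10682.12 = 65.95 mm
Ȳ = 475606.20 / 10682.12 = 44.52 mm

X̄ = 65.95 mm, Ȳ = 44.52 mm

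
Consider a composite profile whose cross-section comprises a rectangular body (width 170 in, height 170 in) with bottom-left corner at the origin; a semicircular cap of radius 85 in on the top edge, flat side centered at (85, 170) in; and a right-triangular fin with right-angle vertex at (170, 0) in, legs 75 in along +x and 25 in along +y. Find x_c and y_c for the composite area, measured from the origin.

rectangular body: A = 170 × 170 = 28900.00, centroid at (85.00, 85.00).
semicircular top: A = ½π·85² = 11349.00, centroid at (85.00, 206.08).
triangular fin: A = ½·75·25 = 937.50, centroid at (195.00, 8.33).
ΣA = 41186.50 in²
ΣAx_c = (28900.00)(85.00) + (11349.00)(85.00) + (937.50)(195.00) = 3603977.79 in³
ΣAy_c = (28900.00)(85.00) + (11349.00)(206.08) + (937.50)(8.33) = 4803059.76 in³
x_c = 3603977.79 / 41186.50 = 87.50 in
y_c = 4803059.76 / 41186.50 = 116.62 in

x_c = 87.50 in, y_c = 116.62 in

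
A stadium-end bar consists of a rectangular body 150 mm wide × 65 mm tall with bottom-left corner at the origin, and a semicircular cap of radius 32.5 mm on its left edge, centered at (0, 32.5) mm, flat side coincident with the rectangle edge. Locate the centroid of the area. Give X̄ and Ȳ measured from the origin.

X̄ = 62.09 mm, Ȳ = 32.50 mm

rectangular body: A = 150 × 65 = 9750.00, centroid at (75.00, 32.50).
semicircular end: A = ½π·32.5² = 1659.15, centroid at (-13.79, 32.50).
ΣA = 11409.15 mm², ΣAX̄ = 708364.58 mm³, ΣAȲ = 370797.49 mm³.
X̄ = 708364.58/11409.15 = 62.09 mm; Ȳ = 370797.49/11409.15 = 32.50 mm.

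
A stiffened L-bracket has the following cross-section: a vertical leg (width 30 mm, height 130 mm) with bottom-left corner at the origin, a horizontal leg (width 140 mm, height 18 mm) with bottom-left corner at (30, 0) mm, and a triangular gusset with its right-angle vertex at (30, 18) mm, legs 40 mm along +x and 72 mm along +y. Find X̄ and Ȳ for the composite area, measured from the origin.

vertical leg: A = 30 × 130 = 3900.00, centroid at (15.00, 65.00).
horizontal leg: A = 140 × 18 = 2520.00, centroid at (100.00, 9.00).
gusset: A = ½·40·72 = 1440.00, centroid at (43.33, 42.00).
ΣA = 7860.00 mm², ΣAX̄ = 372900.00 mm³, ΣAȲ = 336660.00 mm³.
X̄ = 372900.00/7860.00 = 47.44 mm; Ȳ = 336660.00/7860.00 = 42.83 mm.

X̄ = 47.44 mm, Ȳ = 42.83 mm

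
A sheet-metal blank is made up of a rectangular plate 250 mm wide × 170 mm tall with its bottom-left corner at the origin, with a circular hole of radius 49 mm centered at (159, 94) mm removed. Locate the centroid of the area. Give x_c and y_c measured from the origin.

plate: A = 250 × 170 = 42500.00, centroid at (125.00, 85.00).
hole: A = −π·49² = -7542.96, centroid at (159.00, 94.00).
ΣA = 34957.04 mm², ΣAx_c = 4113168.73 mm³, ΣAy_c = 2903461.39 mm³.
x_c = 4113168.73/34957.04 = 117.66 mm; y_c = 2903461.39/34957.04 = 83.06 mm.

x_c = 117.66 mm, y_c = 83.06 mm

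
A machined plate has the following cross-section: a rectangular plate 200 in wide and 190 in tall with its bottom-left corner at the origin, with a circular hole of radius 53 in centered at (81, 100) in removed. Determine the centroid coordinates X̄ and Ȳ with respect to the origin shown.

X̄ = 105.75 in, Ȳ = 93.49 in

plate: A = 200 × 190 = 38000.00, centroid at (100.00, 95.00).
hole: A = −π·53² = -8824.73, centroid at (81.00, 100.00).
ΣA = 29175.27 in², ΣAX̄ = 3085196.57 in³, ΣAȲ = 2727526.62 in³.
X̄ = 3085196.57/29175.27 = 105.75 in; Ȳ = 2727526.62/29175.27 = 93.49 in.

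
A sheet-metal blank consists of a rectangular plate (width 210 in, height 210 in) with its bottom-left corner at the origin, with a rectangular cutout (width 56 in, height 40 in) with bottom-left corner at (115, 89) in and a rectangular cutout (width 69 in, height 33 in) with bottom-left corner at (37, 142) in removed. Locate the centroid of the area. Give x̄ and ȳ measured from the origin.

x̄ = 104.78 in, ȳ = 101.70 in

plate: A = 210 × 210 = 44100.00, centroid at (105.00, 105.00).
hole 1: A = −(56 × 40) = -2240.00, centroid at (143.00, 109.00).
hole 2: A = −(69 × 33) = -2277.00, centroid at (71.50, 158.50).
ΣA = 39583.00 in², ΣAx̄ = 4147374.50 in³, ΣAȳ = 4025435.50 in³.
x̄ = 4147374.50/39583.00 = 104.78 in; ȳ = 4025435.50/39583.00 = 101.70 in.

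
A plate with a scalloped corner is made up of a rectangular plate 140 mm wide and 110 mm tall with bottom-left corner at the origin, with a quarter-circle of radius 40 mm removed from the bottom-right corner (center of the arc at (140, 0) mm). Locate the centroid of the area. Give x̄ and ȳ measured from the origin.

Part | A | x̄ᵢ | ȳᵢ | A·x̄ᵢ | A·ȳᵢ
plate | 15400.00 | 70.00 | 55.00 | 1078000.00 | 847000.00
removed quarter-circle | -1256.64 | 123.02 | 16.98 | -154595.86 | -21333.33
Σ | 14143.36 |  |  | 923404.14 | 825666.67
x̄ = 923404.14 / 14143.36 = 65.29 mm
ȳ = 825666.67 / 14143.36 = 58.38 mm

x̄ = 65.29 mm, ȳ = 58.38 mm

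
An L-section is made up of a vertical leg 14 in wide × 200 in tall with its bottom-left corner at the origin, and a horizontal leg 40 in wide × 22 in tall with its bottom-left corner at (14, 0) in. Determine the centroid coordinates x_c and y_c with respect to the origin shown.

Part | A | x̄ᵢ | ȳᵢ | A·x̄ᵢ | A·ȳᵢ
vertical leg | 2800.00 | 7.00 | 100.00 | 19600.00 | 280000.00
horizontal leg | 880.00 | 34.00 | 11.00 | 29920.00 | 9680.00
Σ | 3680.00 |  |  | 49520.00 | 289680.00
x_c = 49520.00 / 3680.00 = 13.46 in
y_c = 289680.00 / 3680.00 = 78.72 in

x_c = 13.46 in, y_c = 78.72 in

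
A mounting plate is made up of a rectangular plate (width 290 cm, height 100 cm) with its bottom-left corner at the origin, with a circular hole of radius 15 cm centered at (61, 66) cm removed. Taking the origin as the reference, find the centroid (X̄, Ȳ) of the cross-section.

Part | A | x̄ᵢ | ȳᵢ | A·x̄ᵢ | A·ȳᵢ
plate | 29000.00 | 145.00 | 50.00 | 4205000.00 | 1450000.00
hole | -706.86 | 61.00 | 66.00 | -43118.36 | -46652.65
Σ | 28293.14 |  |  | 4161881.64 | 1403347.35
X̄ = 4161881.64 / 28293.14 = 147.10 cm
Ȳ = 1403347.35 / 28293.14 = 49.60 cm

X̄ = 147.10 cm, Ȳ = 49.60 cm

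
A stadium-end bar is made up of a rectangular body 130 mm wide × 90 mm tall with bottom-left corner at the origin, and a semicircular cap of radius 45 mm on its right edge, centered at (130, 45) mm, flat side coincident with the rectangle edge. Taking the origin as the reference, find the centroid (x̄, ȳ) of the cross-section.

x̄ = 82.98 mm, ȳ = 45.00 mm

Part | A | x̄ᵢ | ȳᵢ | A·x̄ᵢ | A·ȳᵢ
rectangular body | 11700.00 | 65.00 | 45.00 | 760500.00 | 526500.00
semicircular end | 3180.86 | 149.10 | 45.00 | 474262.13 | 143138.82
Σ | 14880.86 |  |  | 1234762.13 | 669638.82
x̄ = 1234762.13 / 14880.86 = 82.98 mm
ȳ = 669638.82 / 14880.86 = 45.00 mm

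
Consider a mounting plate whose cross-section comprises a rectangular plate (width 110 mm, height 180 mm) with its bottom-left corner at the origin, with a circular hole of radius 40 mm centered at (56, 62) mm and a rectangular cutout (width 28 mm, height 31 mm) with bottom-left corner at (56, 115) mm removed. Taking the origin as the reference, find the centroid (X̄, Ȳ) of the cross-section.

X̄ = 53.70 mm, Ȳ = 97.59 mm

plate: A = 110 × 180 = 19800.00, centroid at (55.00, 90.00).
hole 1: A = −π·40² = -5026.55, centroid at (56.00, 62.00).
hole 2: A = −(28 × 31) = -868.00, centroid at (70.00, 130.50).
ΣA = 13905.45 mm²
ΣAX̄ = (19800.00)(55.00) + (-5026.55)(56.00) + (-868.00)(70.00) = 746753.30 mm³
ΣAȲ = (19800.00)(90.00) + (-5026.55)(62.00) + (-868.00)(130.50) = 1357080.01 mm³
X̄ = 746753.30 / 13905.45 = 53.70 mm
Ȳ = 1357080.01 / 13905.45 = 97.59 mm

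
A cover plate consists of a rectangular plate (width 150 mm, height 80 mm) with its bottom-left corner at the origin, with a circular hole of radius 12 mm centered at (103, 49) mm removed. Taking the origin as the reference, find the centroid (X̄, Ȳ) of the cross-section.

plate: A = 150 × 80 = 12000.00, centroid at (75.00, 40.00).
hole: A = −π·12² = -452.39, centroid at (103.00, 49.00).
ΣA = 11547.61 mm², ΣAX̄ = 853403.90 mm³, ΣAȲ = 457832.92 mm³.
X̄ = 853403.90/11547.61 = 73.90 mm; Ȳ = 457832.92/11547.61 = 39.65 mm.

X̄ = 73.90 mm, Ȳ = 39.65 mm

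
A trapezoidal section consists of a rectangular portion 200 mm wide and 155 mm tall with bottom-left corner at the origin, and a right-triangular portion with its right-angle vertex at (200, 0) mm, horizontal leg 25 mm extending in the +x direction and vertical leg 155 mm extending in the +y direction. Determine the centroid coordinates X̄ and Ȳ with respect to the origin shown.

X̄ = 106.37 mm, Ȳ = 75.98 mm

rectangular portion: A = 200 × 155 = 31000.00, centroid at (100.00, 77.50).
triangular portion: A = ½·25·155 = 1937.50, centroid at (208.33, 51.67).
ΣA = 32937.50 mm²
ΣAX̄ = (31000.00)(100.00) + (1937.50)(208.33) = 3503645.83 mm³
ΣAȲ = (31000.00)(77.50) + (1937.50)(51.67) = 2502604.17 mm³
X̄ = 3503645.83 / 32937.50 = 106.37 mm
Ȳ = 2502604.17 / 32937.50 = 75.98 mm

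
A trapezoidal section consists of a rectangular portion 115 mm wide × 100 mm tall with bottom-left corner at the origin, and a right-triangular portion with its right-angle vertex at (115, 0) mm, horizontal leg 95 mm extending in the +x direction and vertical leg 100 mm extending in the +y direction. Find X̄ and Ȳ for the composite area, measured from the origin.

rectangular portion: A = 115 × 100 = 11500.00, centroid at (57.50, 50.00).
triangular portion: A = ½·95·100 = 4750.00, centroid at (146.67, 33.33).
ΣA = 16250.00 mm², ΣAX̄ = 1357916.67 mm³, ΣAȲ = 733333.33 mm³.
X̄ = 1357916.67/16250.00 = 83.56 mm; Ȳ = 733333.33/16250.00 = 45.13 mm.

X̄ = 83.56 mm, Ȳ = 45.13 mm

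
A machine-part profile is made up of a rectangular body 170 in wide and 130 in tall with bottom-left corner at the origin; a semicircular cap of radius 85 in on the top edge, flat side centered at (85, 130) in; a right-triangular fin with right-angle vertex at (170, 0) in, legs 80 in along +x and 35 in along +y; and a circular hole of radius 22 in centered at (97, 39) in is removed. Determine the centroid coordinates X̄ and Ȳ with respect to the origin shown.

X̄ = 89.14 in, Ȳ = 98.36 in

rectangular body: A = 170 × 130 = 22100.00, centroid at (85.00, 65.00).
semicircular top: A = ½π·85² = 11349.00, centroid at (85.00, 166.08).
triangular fin: A = ½·80·35 = 1400.00, centroid at (196.67, 11.67).
hole: A = −π·22² = -1520.53, centroid at (97.00, 39.00).
ΣA = 33328.47 in², ΣAX̄ = 2971007.14 in³, ΣAȲ = 3278319.75 in³.
X̄ = 2971007.14/33328.47 = 89.14 in; Ȳ = 3278319.75/33328.47 = 98.36 in.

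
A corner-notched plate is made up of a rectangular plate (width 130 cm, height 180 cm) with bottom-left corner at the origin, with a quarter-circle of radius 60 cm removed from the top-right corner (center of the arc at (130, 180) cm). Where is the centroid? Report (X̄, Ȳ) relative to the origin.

X̄ = 59.57 cm, Ȳ = 81.13 cm

plate: A = 130 × 180 = 23400.00, centroid at (65.00, 90.00).
removed quarter-circle: A = −¼π·60² = -2827.43, centroid at (104.54, 154.54).
ΣA = 20572.57 cm², ΣAX̄ = 1225433.66 cm³, ΣAȲ = 1669061.99 cm³.
X̄ = 1225433.66/20572.57 = 59.57 cm; Ȳ = 1669061.99/20572.57 = 81.13 cm.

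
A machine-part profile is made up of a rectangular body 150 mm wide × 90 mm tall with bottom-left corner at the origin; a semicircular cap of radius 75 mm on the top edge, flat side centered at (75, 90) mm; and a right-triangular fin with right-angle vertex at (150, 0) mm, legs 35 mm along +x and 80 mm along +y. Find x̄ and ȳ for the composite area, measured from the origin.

x̄ = 80.11 mm, ȳ = 72.52 mm

rectangular body: A = 150 × 90 = 13500.00, centroid at (75.00, 45.00).
semicircular top: A = ½π·75² = 8835.73, centroid at (75.00, 121.83).
triangular fin: A = ½·35·80 = 1400.00, centroid at (161.67, 26.67).
ΣA = 23735.73 mm²
ΣAx̄ = (13500.00)(75.00) + (8835.73)(75.00) + (1400.00)(161.67) = 1901513.03 mm³
ΣAȳ = (13500.00)(45.00) + (8835.73)(121.83) + (1400.00)(26.67) = 1721298.97 mm³
x̄ = 1901513.03 / 23735.73 = 80.11 mm
ȳ = 1721298.97 / 23735.73 = 72.52 mm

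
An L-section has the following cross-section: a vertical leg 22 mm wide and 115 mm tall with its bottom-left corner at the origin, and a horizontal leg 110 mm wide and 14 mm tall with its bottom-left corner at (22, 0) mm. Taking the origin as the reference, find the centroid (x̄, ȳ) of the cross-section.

x̄ = 35.97 mm, ȳ = 38.39 mm

Part | A | x̄ᵢ | ȳᵢ | A·x̄ᵢ | A·ȳᵢ
vertical leg | 2530.00 | 11.00 | 57.50 | 27830.00 | 145475.00
horizontal leg | 1540.00 | 77.00 | 7.00 | 118580.00 | 10780.00
Σ | 4070.00 |  |  | 146410.00 | 156255.00
x̄ = 146410.00 / 4070.00 = 35.97 mm
ȳ = 156255.00 / 4070.00 = 38.39 mm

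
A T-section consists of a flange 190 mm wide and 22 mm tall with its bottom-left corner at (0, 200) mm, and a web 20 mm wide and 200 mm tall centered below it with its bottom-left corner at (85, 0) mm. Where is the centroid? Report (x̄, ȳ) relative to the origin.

web: A = 20 × 200 = 4000.00, centroid at (95.00, 100.00).
flange: A = 190 × 22 = 4180.00, centroid at (95.00, 211.00).
ΣA = 8180.00 mm², ΣAx̄ = 777100.00 mm³, ΣAȳ = 1281980.00 mm³.
x̄ = 777100.00/8180.00 = 95.00 mm; ȳ = 1281980.00/8180.00 = 156.72 mm.

x̄ = 95.00 mm, ȳ = 156.72 mm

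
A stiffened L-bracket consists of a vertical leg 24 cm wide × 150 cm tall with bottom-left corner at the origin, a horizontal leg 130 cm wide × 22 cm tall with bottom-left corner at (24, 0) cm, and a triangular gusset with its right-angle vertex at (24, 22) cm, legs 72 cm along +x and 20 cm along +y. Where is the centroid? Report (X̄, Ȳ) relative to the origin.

X̄ = 46.28 cm, Ȳ = 44.86 cm

Part | A | x̄ᵢ | ȳᵢ | A·x̄ᵢ | A·ȳᵢ
vertical leg | 3600.00 | 12.00 | 75.00 | 43200.00 | 270000.00
horizontal leg | 2860.00 | 89.00 | 11.00 | 254540.00 | 31460.00
gusset | 720.00 | 48.00 | 28.67 | 34560.00 | 20640.00
Σ | 7180.00 |  |  | 332300.00 | 322100.00
X̄ = 332300.00 / 7180.00 = 46.28 cm
Ȳ = 322100.00 / 7180.00 = 44.86 cm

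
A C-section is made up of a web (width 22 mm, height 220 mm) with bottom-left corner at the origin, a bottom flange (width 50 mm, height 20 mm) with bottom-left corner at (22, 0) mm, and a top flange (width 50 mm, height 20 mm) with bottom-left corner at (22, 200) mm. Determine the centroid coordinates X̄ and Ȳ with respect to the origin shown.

X̄ = 21.53 mm, Ȳ = 110.00 mm

web: A = 22 × 220 = 4840.00, centroid at (11.00, 110.00).
bottom flange: A = 50 × 20 = 1000.00, centroid at (47.00, 10.00).
top flange: A = 50 × 20 = 1000.00, centroid at (47.00, 210.00).
ΣA = 6840.00 mm², ΣAX̄ = 147240.00 mm³, ΣAȲ = 752400.00 mm³.
X̄ = 147240.00/6840.00 = 21.53 mm; Ȳ = 752400.00/6840.00 = 110.00 mm.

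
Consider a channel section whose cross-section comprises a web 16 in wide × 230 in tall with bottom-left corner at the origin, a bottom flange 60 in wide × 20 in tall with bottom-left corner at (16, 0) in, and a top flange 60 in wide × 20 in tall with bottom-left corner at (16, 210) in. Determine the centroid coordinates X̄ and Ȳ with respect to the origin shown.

X̄ = 23.00 in, Ȳ = 115.00 in

web: A = 16 × 230 = 3680.00, centroid at (8.00, 115.00).
bottom flange: A = 60 × 20 = 1200.00, centroid at (46.00, 10.00).
top flange: A = 60 × 20 = 1200.00, centroid at (46.00, 220.00).
ΣA = 6080.00 in², ΣAX̄ = 139840.00 in³, ΣAȲ = 699200.00 in³.
X̄ = 139840.00/6080.00 = 23.00 in; Ȳ = 699200.00/6080.00 = 115.00 in.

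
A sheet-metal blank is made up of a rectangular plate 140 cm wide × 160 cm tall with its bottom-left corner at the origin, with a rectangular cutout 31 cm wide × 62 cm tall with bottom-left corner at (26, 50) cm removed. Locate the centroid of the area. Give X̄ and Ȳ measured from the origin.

X̄ = 72.67 cm, Ȳ = 79.91 cm

plate: A = 140 × 160 = 22400.00, centroid at (70.00, 80.00).
hole: A = −(31 × 62) = -1922.00, centroid at (41.50, 81.00).
ΣA = 20478.00 cm², ΣAX̄ = 1488237.00 cm³, ΣAȲ = 1636318.00 cm³.
X̄ = 1488237.00/20478.00 = 72.67 cm; Ȳ = 1636318.00/20478.00 = 79.91 cm.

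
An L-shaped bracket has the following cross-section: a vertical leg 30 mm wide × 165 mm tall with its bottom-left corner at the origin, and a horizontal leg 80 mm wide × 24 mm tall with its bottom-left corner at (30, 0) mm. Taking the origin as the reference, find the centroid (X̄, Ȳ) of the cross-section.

vertical leg: A = 30 × 165 = 4950.00, centroid at (15.00, 82.50).
horizontal leg: A = 80 × 24 = 1920.00, centroid at (70.00, 12.00).
ΣA = 6870.00 mm², ΣAX̄ = 208650.00 mm³, ΣAȲ = 431415.00 mm³.
X̄ = 208650.00/6870.00 = 30.37 mm; Ȳ = 431415.00/6870.00 = 62.80 mm.

X̄ = 30.37 mm, Ȳ = 62.80 mm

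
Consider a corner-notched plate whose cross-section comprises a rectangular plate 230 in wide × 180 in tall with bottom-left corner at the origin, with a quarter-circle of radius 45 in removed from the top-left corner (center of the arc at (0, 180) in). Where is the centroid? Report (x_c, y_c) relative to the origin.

x_c = 118.83 in, y_c = 87.17 in

plate: A = 230 × 180 = 41400.00, centroid at (115.00, 90.00).
removed quarter-circle: A = −¼π·45² = -1590.43, centroid at (19.10, 160.90).
ΣA = 39809.57 in²
ΣAx_c = (41400.00)(115.00) + (-1590.43)(19.10) = 4730625.00 in³
ΣAy_c = (41400.00)(90.00) + (-1590.43)(160.90) = 3470097.37 in³
x_c = 4730625.00 / 39809.57 = 118.83 in
y_c = 3470097.37 / 39809.57 = 87.17 in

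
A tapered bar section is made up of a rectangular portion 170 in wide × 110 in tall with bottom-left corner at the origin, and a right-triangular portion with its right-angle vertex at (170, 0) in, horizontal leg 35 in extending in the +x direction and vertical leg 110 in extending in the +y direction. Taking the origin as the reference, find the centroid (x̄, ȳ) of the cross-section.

x̄ = 94.02 in, ȳ = 53.29 in

rectangular portion: A = 170 × 110 = 18700.00, centroid at (85.00, 55.00).
triangular portion: A = ½·35·110 = 1925.00, centroid at (181.67, 36.67).
ΣA = 20625.00 in²
ΣAx̄ = (18700.00)(85.00) + (1925.00)(181.67) = 1939208.33 in³
ΣAȳ = (18700.00)(55.00) + (1925.00)(36.67) = 1099083.33 in³
x̄ = 1939208.33 / 20625.00 = 94.02 in
ȳ = 1099083.33 / 20625.00 = 53.29 in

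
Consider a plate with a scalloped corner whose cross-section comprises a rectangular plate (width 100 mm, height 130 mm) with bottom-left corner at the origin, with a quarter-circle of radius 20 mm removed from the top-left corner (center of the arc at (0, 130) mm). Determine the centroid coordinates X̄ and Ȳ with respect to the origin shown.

plate: A = 100 × 130 = 13000.00, centroid at (50.00, 65.00).
removed quarter-circle: A = −¼π·20² = -314.16, centroid at (8.49, 121.51).
ΣA = 12685.84 mm², ΣAX̄ = 647333.33 mm³, ΣAȲ = 806825.96 mm³.
X̄ = 647333.33/12685.84 = 51.03 mm; Ȳ = 806825.96/12685.84 = 63.60 mm.

X̄ = 51.03 mm, Ȳ = 63.60 mm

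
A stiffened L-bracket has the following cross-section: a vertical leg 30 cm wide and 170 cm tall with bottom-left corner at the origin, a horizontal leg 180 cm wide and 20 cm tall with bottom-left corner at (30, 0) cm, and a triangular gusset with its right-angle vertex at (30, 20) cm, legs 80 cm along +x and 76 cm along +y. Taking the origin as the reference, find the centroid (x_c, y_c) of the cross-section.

Part | A | x̄ᵢ | ȳᵢ | A·x̄ᵢ | A·ȳᵢ
vertical leg | 5100.00 | 15.00 | 85.00 | 76500.00 | 433500.00
horizontal leg | 3600.00 | 120.00 | 10.00 | 432000.00 | 36000.00
gusset | 3040.00 | 56.67 | 45.33 | 172266.67 | 137813.33
Σ | 11740.00 |  |  | 680766.67 | 607313.33
x_c = 680766.67 / 11740.00 = 57.99 cm
y_c = 607313.33 / 11740.00 = 51.73 cm

x_c = 57.99 cm, y_c = 51.73 cm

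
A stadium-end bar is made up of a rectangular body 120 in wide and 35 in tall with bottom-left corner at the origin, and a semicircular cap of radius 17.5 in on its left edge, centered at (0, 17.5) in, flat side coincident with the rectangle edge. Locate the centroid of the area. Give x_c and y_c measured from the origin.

Part | A | x̄ᵢ | ȳᵢ | A·x̄ᵢ | A·ȳᵢ
rectangular body | 4200.00 | 60.00 | 17.50 | 252000.00 | 73500.00
semicircular end | 481.06 | -7.43 | 17.50 | -3572.92 | 8418.49
Σ | 4681.06 |  |  | 248427.08 | 81918.49
x_c = 248427.08 / 4681.06 = 53.07 in
y_c = 81918.49 / 4681.06 = 17.50 in

x_c = 53.07 in, y_c = 17.50 in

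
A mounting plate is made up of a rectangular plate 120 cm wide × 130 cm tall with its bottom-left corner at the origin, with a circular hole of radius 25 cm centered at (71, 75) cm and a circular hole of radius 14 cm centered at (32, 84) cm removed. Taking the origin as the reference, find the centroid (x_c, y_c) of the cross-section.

x_c = 59.67 cm, y_c = 62.59 cm

plate: A = 120 × 130 = 15600.00, centroid at (60.00, 65.00).
hole 1: A = −π·25² = -1963.50, centroid at (71.00, 75.00).
hole 2: A = −π·14² = -615.75, centroid at (32.00, 84.00).
ΣA = 13020.75 cm², ΣAx_c = 776887.76 cm³, ΣAy_c = 815014.66 cm³.
x_c = 776887.76/13020.75 = 59.67 cm; y_c = 815014.66/13020.75 = 62.59 cm.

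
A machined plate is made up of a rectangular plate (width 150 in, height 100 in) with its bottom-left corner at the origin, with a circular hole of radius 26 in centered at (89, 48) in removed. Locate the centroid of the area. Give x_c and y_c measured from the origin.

Part | A | x̄ᵢ | ȳᵢ | A·x̄ᵢ | A·ȳᵢ
plate | 15000.00 | 75.00 | 50.00 | 1125000.00 | 750000.00
hole | -2123.72 | 89.00 | 48.00 | -189010.78 | -101938.40
Σ | 12876.28 |  |  | 935989.22 | 648061.60
x_c = 935989.22 / 12876.28 = 72.69 in
y_c = 648061.60 / 12876.28 = 50.33 in

x_c = 72.69 in, y_c = 50.33 in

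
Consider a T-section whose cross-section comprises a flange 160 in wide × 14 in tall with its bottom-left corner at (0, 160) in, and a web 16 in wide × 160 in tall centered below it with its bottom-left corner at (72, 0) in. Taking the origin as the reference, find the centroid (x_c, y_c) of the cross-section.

x_c = 80.00 in, y_c = 120.60 in

web: A = 16 × 160 = 2560.00, centroid at (80.00, 80.00).
flange: A = 160 × 14 = 2240.00, centroid at (80.00, 167.00).
ΣA = 4800.00 in²
ΣAx_c = (2560.00)(80.00) + (2240.00)(80.00) = 384000.00 in³
ΣAy_c = (2560.00)(80.00) + (2240.00)(167.00) = 578880.00 in³
x_c = 384000.00 / 4800.00 = 80.00 in
y_c = 578880.00 / 4800.00 = 120.60 in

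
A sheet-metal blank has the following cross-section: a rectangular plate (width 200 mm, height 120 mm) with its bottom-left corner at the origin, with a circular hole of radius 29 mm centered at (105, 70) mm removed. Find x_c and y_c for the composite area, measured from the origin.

plate: A = 200 × 120 = 24000.00, centroid at (100.00, 60.00).
hole: A = −π·29² = -2642.08, centroid at (105.00, 70.00).
ΣA = 21357.92 mm²
ΣAx_c = (24000.00)(100.00) + (-2642.08)(105.00) = 2122581.66 mm³
ΣAy_c = (24000.00)(60.00) + (-2642.08)(70.00) = 1255054.44 mm³
x_c = 2122581.66 / 21357.92 = 99.38 mm
y_c = 1255054.44 / 21357.92 = 58.76 mm

x_c = 99.38 mm, y_c = 58.76 mm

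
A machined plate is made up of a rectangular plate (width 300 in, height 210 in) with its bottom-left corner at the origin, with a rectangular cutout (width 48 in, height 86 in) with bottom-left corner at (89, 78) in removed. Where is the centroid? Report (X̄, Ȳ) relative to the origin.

X̄ = 152.59 in, Ȳ = 103.88 in

plate: A = 300 × 210 = 63000.00, centroid at (150.00, 105.00).
hole: A = −(48 × 86) = -4128.00, centroid at (113.00, 121.00).
ΣA = 58872.00 in²
ΣAX̄ = (63000.00)(150.00) + (-4128.00)(113.00) = 8983536.00 in³
ΣAȲ = (63000.00)(105.00) + (-4128.00)(121.00) = 6115512.00 in³
X̄ = 8983536.00 / 58872.00 = 152.59 in
Ȳ = 6115512.00 / 58872.00 = 103.88 in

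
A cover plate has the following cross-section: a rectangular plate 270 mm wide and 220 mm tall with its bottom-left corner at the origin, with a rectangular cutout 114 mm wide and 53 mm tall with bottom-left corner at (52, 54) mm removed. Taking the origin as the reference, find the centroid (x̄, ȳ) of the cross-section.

x̄ = 137.94 mm, ȳ = 113.34 mm

Part | A | x̄ᵢ | ȳᵢ | A·x̄ᵢ | A·ȳᵢ
plate | 59400.00 | 135.00 | 110.00 | 8019000.00 | 6534000.00
hole | -6042.00 | 109.00 | 80.50 | -658578.00 | -486381.00
Σ | 53358.00 |  |  | 7360422.00 | 6047619.00
x̄ = 7360422.00 / 53358.00 = 137.94 mm
ȳ = 6047619.00 / 53358.00 = 113.34 mm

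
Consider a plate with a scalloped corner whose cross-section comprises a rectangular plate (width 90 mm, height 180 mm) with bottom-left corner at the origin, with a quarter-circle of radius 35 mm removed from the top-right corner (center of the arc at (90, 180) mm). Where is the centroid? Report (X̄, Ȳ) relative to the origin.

plate: A = 90 × 180 = 16200.00, centroid at (45.00, 90.00).
removed quarter-circle: A = −¼π·35² = -962.11, centroid at (75.15, 165.15).
ΣA = 15237.89 mm², ΣAX̄ = 656701.52 mm³, ΣAȲ = 1299111.37 mm³.
X̄ = 656701.52/15237.89 = 43.10 mm; Ȳ = 1299111.37/15237.89 = 85.26 mm.

X̄ = 43.10 mm, Ȳ = 85.26 mm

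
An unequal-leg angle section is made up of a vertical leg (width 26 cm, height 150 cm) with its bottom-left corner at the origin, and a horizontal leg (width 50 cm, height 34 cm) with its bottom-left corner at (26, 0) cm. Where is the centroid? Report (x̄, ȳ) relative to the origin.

x̄ = 24.54 cm, ȳ = 57.39 cm

vertical leg: A = 26 × 150 = 3900.00, centroid at (13.00, 75.00).
horizontal leg: A = 50 × 34 = 1700.00, centroid at (51.00, 17.00).
ΣA = 5600.00 cm², ΣAx̄ = 137400.00 cm³, ΣAȳ = 321400.00 cm³.
x̄ = 137400.00/5600.00 = 24.54 cm; ȳ = 321400.00/5600.00 = 57.39 cm.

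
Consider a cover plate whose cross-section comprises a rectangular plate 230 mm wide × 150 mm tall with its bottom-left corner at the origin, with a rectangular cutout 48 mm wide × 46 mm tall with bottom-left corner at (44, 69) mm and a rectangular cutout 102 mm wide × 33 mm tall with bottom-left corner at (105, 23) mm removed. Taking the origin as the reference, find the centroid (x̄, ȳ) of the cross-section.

Part | A | x̄ᵢ | ȳᵢ | A·x̄ᵢ | A·ȳᵢ
plate | 34500.00 | 115.00 | 75.00 | 3967500.00 | 2587500.00
hole 1 | -2208.00 | 68.00 | 92.00 | -150144.00 | -203136.00
hole 2 | -3366.00 | 156.00 | 39.50 | -525096.00 | -132957.00
Σ | 28926.00 |  |  | 3292260.00 | 2251407.00
x̄ = 3292260.00 / 28926.00 = 113.82 mm
ȳ = 2251407.00 / 28926.00 = 77.83 mm

x̄ = 113.82 mm, ȳ = 77.83 mm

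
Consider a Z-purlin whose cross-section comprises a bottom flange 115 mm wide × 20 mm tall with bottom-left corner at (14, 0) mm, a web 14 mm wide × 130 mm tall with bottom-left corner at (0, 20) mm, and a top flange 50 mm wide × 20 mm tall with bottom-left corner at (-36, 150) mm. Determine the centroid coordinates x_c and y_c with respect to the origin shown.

bottom flange: A = 115 × 20 = 2300.00, centroid at (71.50, 10.00).
web: A = 14 × 130 = 1820.00, centroid at (7.00, 85.00).
top flange: A = 50 × 20 = 1000.00, centroid at (-11.00, 160.00).
ΣA = 5120.00 mm²
ΣAx_c = (2300.00)(71.50) + (1820.00)(7.00) + (1000.00)(-11.00) = 166190.00 mm³
ΣAy_c = (2300.00)(10.00) + (1820.00)(85.00) + (1000.00)(160.00) = 337700.00 mm³
x_c = 166190.00 / 5120.00 = 32.46 mm
y_c = 337700.00 / 5120.00 = 65.96 mm

x_c = 32.46 mm, y_c = 65.96 mm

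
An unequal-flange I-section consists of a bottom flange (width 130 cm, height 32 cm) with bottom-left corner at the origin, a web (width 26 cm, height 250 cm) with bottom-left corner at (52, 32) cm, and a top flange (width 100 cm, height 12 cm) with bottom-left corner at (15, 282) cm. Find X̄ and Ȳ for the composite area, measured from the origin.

bottom flange: A = 130 × 32 = 4160.00, centroid at (65.00, 16.00).
web: A = 26 × 250 = 6500.00, centroid at (65.00, 157.00).
top flange: A = 100 × 12 = 1200.00, centroid at (65.00, 288.00).
ΣA = 11860.00 cm², ΣAX̄ = 770900.00 cm³, ΣAȲ = 1432660.00 cm³.
X̄ = 770900.00/11860.00 = 65.00 cm; Ȳ = 1432660.00/11860.00 = 120.80 cm.

X̄ = 65.00 cm, Ȳ = 120.80 cm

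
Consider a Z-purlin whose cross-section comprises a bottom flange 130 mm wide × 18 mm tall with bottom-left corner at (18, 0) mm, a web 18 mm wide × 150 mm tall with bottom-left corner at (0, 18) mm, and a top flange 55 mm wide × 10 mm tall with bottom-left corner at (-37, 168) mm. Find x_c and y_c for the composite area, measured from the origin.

x_c = 38.16 mm, y_c = 65.71 mm

bottom flange: A = 130 × 18 = 2340.00, centroid at (83.00, 9.00).
web: A = 18 × 150 = 2700.00, centroid at (9.00, 93.00).
top flange: A = 55 × 10 = 550.00, centroid at (-9.50, 173.00).
ΣA = 5590.00 mm²
ΣAx_c = (2340.00)(83.00) + (2700.00)(9.00) + (550.00)(-9.50) = 213295.00 mm³
ΣAy_c = (2340.00)(9.00) + (2700.00)(93.00) + (550.00)(173.00) = 367310.00 mm³
x_c = 213295.00 / 5590.00 = 38.16 mm
y_c = 367310.00 / 5590.00 = 65.71 mm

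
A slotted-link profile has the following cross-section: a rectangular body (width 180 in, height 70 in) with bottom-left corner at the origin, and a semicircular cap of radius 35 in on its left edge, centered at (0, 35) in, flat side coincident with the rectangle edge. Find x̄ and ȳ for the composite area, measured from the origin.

x̄ = 76.11 in, ȳ = 35.00 in

rectangular body: A = 180 × 70 = 12600.00, centroid at (90.00, 35.00).
semicircular end: A = ½π·35² = 1924.23, centroid at (-14.85, 35.00).
ΣA = 14524.23 in²
ΣAx̄ = (12600.00)(90.00) + (1924.23)(-14.85) = 1105416.67 in³
ΣAȳ = (12600.00)(35.00) + (1924.23)(35.00) = 508347.89 in³
x̄ = 1105416.67 / 14524.23 = 76.11 in
ȳ = 508347.89 / 14524.23 = 35.00 in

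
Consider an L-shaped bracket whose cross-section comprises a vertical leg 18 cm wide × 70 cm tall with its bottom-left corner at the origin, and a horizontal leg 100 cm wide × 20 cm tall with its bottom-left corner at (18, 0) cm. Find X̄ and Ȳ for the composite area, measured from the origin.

X̄ = 45.20 cm, Ȳ = 19.66 cm

vertical leg: A = 18 × 70 = 1260.00, centroid at (9.00, 35.00).
horizontal leg: A = 100 × 20 = 2000.00, centroid at (68.00, 10.00).
ΣA = 3260.00 cm², ΣAX̄ = 147340.00 cm³, ΣAȲ = 64100.00 cm³.
X̄ = 147340.00/3260.00 = 45.20 cm; Ȳ = 64100.00/3260.00 = 19.66 cm.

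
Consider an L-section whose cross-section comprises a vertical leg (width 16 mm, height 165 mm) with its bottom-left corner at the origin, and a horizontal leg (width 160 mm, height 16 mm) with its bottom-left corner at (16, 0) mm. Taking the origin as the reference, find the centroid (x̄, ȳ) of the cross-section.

vertical leg: A = 16 × 165 = 2640.00, centroid at (8.00, 82.50).
horizontal leg: A = 160 × 16 = 2560.00, centroid at (96.00, 8.00).
ΣA = 5200.00 mm²
ΣAx̄ = (2640.00)(8.00) + (2560.00)(96.00) = 266880.00 mm³
ΣAȳ = (2640.00)(82.50) + (2560.00)(8.00) = 238280.00 mm³
x̄ = 266880.00 / 5200.00 = 51.32 mm
ȳ = 238280.00 / 5200.00 = 45.82 mm

x̄ = 51.32 mm, ȳ = 45.82 mm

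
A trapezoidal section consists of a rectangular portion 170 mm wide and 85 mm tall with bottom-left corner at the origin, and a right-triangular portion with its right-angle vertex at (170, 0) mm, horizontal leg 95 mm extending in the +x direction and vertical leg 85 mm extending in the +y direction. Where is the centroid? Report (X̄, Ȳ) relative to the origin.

X̄ = 110.48 mm, Ȳ = 39.41 mm

rectangular portion: A = 170 × 85 = 14450.00, centroid at (85.00, 42.50).
triangular portion: A = ½·95·85 = 4037.50, centroid at (201.67, 28.33).
ΣA = 18487.50 mm², ΣAX̄ = 2042479.17 mm³, ΣAȲ = 728520.83 mm³.
X̄ = 2042479.17/18487.50 = 110.48 mm; Ȳ = 728520.83/18487.50 = 39.41 mm.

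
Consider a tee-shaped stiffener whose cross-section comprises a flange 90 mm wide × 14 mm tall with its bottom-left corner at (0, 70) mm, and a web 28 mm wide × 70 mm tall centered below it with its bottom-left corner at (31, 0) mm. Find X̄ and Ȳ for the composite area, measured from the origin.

web: A = 28 × 70 = 1960.00, centroid at (45.00, 35.00).
flange: A = 90 × 14 = 1260.00, centroid at (45.00, 77.00).
ΣA = 3220.00 mm², ΣAX̄ = 144900.00 mm³, ΣAȲ = 165620.00 mm³.
X̄ = 144900.00/3220.00 = 45.00 mm; Ȳ = 165620.00/3220.00 = 51.43 mm.

X̄ = 45.00 mm, Ȳ = 51.43 mm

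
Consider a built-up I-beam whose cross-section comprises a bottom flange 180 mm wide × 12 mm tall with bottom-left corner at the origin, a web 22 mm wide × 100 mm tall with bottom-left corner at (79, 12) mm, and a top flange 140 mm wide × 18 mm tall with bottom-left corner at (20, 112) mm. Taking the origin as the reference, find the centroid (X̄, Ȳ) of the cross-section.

X̄ = 90.00 mm, Ȳ = 66.03 mm

bottom flange: A = 180 × 12 = 2160.00, centroid at (90.00, 6.00).
web: A = 22 × 100 = 2200.00, centroid at (90.00, 62.00).
top flange: A = 140 × 18 = 2520.00, centroid at (90.00, 121.00).
ΣA = 6880.00 mm²
ΣAX̄ = (2160.00)(90.00) + (2200.00)(90.00) + (2520.00)(90.00) = 619200.00 mm³
ΣAȲ = (2160.00)(6.00) + (2200.00)(62.00) + (2520.00)(121.00) = 454280.00 mm³
X̄ = 619200.00 / 6880.00 = 90.00 mm
Ȳ = 454280.00 / 6880.00 = 66.03 mm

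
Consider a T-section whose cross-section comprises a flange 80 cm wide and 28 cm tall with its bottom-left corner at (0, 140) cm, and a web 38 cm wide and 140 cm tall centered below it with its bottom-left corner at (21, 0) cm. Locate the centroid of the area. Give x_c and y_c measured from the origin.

x_c = 40.00 cm, y_c = 94.89 cm

Part | A | x̄ᵢ | ȳᵢ | A·x̄ᵢ | A·ȳᵢ
web | 5320.00 | 40.00 | 70.00 | 212800.00 | 372400.00
flange | 2240.00 | 40.00 | 154.00 | 89600.00 | 344960.00
Σ | 7560.00 |  |  | 302400.00 | 717360.00
x_c = 302400.00 / 7560.00 = 40.00 cm
y_c = 717360.00 / 7560.00 = 94.89 cm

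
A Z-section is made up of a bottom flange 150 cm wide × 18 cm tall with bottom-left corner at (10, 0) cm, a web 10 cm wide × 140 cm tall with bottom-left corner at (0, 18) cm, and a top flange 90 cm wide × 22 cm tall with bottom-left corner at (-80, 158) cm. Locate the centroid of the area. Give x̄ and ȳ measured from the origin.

x̄ = 27.50 cm, ȳ = 79.30 cm

bottom flange: A = 150 × 18 = 2700.00, centroid at (85.00, 9.00).
web: A = 10 × 140 = 1400.00, centroid at (5.00, 88.00).
top flange: A = 90 × 22 = 1980.00, centroid at (-35.00, 169.00).
ΣA = 6080.00 cm², ΣAx̄ = 167200.00 cm³, ΣAȳ = 482120.00 cm³.
x̄ = 167200.00/6080.00 = 27.50 cm; ȳ = 482120.00/6080.00 = 79.30 cm.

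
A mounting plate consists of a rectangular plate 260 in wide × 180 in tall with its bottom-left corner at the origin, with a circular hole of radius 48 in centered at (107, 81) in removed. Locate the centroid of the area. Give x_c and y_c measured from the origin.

plate: A = 260 × 180 = 46800.00, centroid at (130.00, 90.00).
hole: A = −π·48² = -7238.23, centroid at (107.00, 81.00).
ΣA = 39561.77 in², ΣAx_c = 5309509.45 in³, ΣAy_c = 3625703.41 in³.
x_c = 5309509.45/39561.77 = 134.21 in; y_c = 3625703.41/39561.77 = 91.65 in.

x_c = 134.21 in, y_c = 91.65 in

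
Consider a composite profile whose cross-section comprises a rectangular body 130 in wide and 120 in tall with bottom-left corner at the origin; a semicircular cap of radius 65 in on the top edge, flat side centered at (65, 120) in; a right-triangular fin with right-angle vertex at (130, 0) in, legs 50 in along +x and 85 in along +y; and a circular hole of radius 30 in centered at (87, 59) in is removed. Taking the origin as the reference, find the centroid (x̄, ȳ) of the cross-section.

x̄ = 70.17 in, ȳ = 84.00 in

Part | A | x̄ᵢ | ȳᵢ | A·x̄ᵢ | A·ȳᵢ
rectangular body | 15600.00 | 65.00 | 60.00 | 1014000.00 | 936000.00
semicircular top | 6636.61 | 65.00 | 147.59 | 431379.94 | 979477.07
triangular fin | 2125.00 | 146.67 | 28.33 | 311666.67 | 60208.33
hole | -2827.43 | 87.00 | 59.00 | -245986.70 | -166818.57
Σ | 21534.18 |  |  | 1511059.90 | 1808866.83
x̄ = 1511059.90 / 21534.18 = 70.17 in
ȳ = 1808866.83 / 21534.18 = 84.00 in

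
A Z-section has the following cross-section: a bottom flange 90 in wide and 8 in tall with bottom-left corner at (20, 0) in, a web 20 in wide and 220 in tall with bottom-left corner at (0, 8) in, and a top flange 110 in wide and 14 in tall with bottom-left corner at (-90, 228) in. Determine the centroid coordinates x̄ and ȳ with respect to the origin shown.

x̄ = 5.54 in, ȳ = 132.73 in

bottom flange: A = 90 × 8 = 720.00, centroid at (65.00, 4.00).
web: A = 20 × 220 = 4400.00, centroid at (10.00, 118.00).
top flange: A = 110 × 14 = 1540.00, centroid at (-35.00, 235.00).
ΣA = 6660.00 in², ΣAx̄ = 36900.00 in³, ΣAȳ = 883980.00 in³.
x̄ = 36900.00/6660.00 = 5.54 in; ȳ = 883980.00/6660.00 = 132.73 in.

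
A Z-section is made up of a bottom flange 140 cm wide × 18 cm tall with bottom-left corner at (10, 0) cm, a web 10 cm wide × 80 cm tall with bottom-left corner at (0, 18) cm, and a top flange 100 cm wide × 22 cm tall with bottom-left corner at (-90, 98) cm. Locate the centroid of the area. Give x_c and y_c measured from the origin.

x_c = 21.30 cm, y_c = 55.96 cm

bottom flange: A = 140 × 18 = 2520.00, centroid at (80.00, 9.00).
web: A = 10 × 80 = 800.00, centroid at (5.00, 58.00).
top flange: A = 100 × 22 = 2200.00, centroid at (-40.00, 109.00).
ΣA = 5520.00 cm²
ΣAx_c = (2520.00)(80.00) + (800.00)(5.00) + (2200.00)(-40.00) = 117600.00 cm³
ΣAy_c = (2520.00)(9.00) + (800.00)(58.00) + (2200.00)(109.00) = 308880.00 cm³
x_c = 117600.00 / 5520.00 = 21.30 cm
y_c = 308880.00 / 5520.00 = 55.96 cm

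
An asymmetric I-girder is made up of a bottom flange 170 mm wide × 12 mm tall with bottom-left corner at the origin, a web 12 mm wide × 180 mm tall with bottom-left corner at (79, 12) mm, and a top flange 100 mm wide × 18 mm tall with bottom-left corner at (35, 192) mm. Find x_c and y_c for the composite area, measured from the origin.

bottom flange: A = 170 × 12 = 2040.00, centroid at (85.00, 6.00).
web: A = 12 × 180 = 2160.00, centroid at (85.00, 102.00).
top flange: A = 100 × 18 = 1800.00, centroid at (85.00, 201.00).
ΣA = 6000.00 mm²
ΣAx_c = (2040.00)(85.00) + (2160.00)(85.00) + (1800.00)(85.00) = 510000.00 mm³
ΣAy_c = (2040.00)(6.00) + (2160.00)(102.00) + (1800.00)(201.00) = 594360.00 mm³
x_c = 510000.00 / 6000.00 = 85.00 mm
y_c = 594360.00 / 6000.00 = 99.06 mm

x_c = 85.00 mm, y_c = 99.06 mm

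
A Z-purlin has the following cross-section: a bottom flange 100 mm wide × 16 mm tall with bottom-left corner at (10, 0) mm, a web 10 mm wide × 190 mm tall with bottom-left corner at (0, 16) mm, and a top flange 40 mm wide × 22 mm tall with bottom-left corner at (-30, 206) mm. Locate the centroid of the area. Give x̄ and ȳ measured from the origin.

bottom flange: A = 100 × 16 = 1600.00, centroid at (60.00, 8.00).
web: A = 10 × 190 = 1900.00, centroid at (5.00, 111.00).
top flange: A = 40 × 22 = 880.00, centroid at (-10.00, 217.00).
ΣA = 4380.00 mm²
ΣAx̄ = (1600.00)(60.00) + (1900.00)(5.00) + (880.00)(-10.00) = 96700.00 mm³
ΣAȳ = (1600.00)(8.00) + (1900.00)(111.00) + (880.00)(217.00) = 414660.00 mm³
x̄ = 96700.00 / 4380.00 = 22.08 mm
ȳ = 414660.00 / 4380.00 = 94.67 mm

x̄ = 22.08 mm, ȳ = 94.67 mm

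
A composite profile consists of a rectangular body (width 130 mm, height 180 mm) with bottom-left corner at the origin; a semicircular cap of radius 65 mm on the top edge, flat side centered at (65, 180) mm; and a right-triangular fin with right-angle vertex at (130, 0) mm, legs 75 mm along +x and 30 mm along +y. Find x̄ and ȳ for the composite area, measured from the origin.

rectangular body: A = 130 × 180 = 23400.00, centroid at (65.00, 90.00).
semicircular top: A = ½π·65² = 6636.61, centroid at (65.00, 207.59).
triangular fin: A = ½·75·30 = 1125.00, centroid at (155.00, 10.00).
ΣA = 31161.61 mm², ΣAx̄ = 2126754.94 mm³, ΣAȳ = 3494923.94 mm³.
x̄ = 2126754.94/31161.61 = 68.25 mm; ȳ = 3494923.94/31161.61 = 112.15 mm.

x̄ = 68.25 mm, ȳ = 112.15 mm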